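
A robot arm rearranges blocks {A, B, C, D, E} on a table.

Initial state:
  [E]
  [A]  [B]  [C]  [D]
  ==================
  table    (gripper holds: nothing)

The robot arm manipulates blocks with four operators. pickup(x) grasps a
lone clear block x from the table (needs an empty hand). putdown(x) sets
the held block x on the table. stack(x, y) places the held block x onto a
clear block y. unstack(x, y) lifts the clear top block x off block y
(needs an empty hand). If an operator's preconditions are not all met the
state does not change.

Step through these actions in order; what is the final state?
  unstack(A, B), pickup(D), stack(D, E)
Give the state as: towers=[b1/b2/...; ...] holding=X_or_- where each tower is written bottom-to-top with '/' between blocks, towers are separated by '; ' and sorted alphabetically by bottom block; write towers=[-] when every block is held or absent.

towers=[A/E/D; B; C] holding=-

step 1 (unstack(A, B)) [no-op]: towers=[A/E; B; C; D] holding=-
step 2 (pickup(D)): towers=[A/E; B; C] holding=D
step 3 (stack(D, E)): towers=[A/E/D; B; C] holding=-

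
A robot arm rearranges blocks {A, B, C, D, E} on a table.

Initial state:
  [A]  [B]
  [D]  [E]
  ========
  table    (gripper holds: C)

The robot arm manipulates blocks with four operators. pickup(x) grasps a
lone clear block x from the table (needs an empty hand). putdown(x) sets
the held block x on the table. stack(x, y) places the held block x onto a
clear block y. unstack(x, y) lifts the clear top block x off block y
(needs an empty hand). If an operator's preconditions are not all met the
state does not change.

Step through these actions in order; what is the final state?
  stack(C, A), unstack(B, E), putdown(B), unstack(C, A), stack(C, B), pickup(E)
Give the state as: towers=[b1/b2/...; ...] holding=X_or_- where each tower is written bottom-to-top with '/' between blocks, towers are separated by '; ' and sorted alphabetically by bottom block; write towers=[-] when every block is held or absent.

step 1 (stack(C, A)): towers=[D/A/C; E/B] holding=-
step 2 (unstack(B, E)): towers=[D/A/C; E] holding=B
step 3 (putdown(B)): towers=[B; D/A/C; E] holding=-
step 4 (unstack(C, A)): towers=[B; D/A; E] holding=C
step 5 (stack(C, B)): towers=[B/C; D/A; E] holding=-
step 6 (pickup(E)): towers=[B/C; D/A] holding=E

towers=[B/C; D/A] holding=E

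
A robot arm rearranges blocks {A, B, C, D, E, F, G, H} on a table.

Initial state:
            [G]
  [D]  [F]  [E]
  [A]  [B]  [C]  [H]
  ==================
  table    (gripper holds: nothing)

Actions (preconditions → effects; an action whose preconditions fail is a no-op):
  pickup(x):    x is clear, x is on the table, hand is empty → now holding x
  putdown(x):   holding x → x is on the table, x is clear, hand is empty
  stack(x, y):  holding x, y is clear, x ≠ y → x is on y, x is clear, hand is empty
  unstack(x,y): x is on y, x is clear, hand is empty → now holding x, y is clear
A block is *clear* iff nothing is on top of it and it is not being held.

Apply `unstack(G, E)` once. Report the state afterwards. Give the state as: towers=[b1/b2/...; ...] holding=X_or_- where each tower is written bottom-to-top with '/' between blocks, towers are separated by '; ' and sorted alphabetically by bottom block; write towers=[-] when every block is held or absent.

before: towers=[A/D; B/F; C/E/G; H] holding=-
pre[unstack(G, E)]: on(G,E) yes, clear(G) yes, handempty yes
all met → apply unstack(G, E)
after:  towers=[A/D; B/F; C/E; H] holding=G

towers=[A/D; B/F; C/E; H] holding=G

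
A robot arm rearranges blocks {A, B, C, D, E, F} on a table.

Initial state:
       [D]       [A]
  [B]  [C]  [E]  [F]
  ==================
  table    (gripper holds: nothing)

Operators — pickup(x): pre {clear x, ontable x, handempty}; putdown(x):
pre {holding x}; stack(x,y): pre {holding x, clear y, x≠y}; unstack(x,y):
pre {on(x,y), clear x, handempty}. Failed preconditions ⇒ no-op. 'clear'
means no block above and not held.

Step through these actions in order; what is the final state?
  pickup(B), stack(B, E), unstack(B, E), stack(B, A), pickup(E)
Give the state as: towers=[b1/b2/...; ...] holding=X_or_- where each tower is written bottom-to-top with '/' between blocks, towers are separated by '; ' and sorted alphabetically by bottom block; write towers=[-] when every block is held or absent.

towers=[C/D; F/A/B] holding=E

step 1 (pickup(B)): towers=[C/D; E; F/A] holding=B
step 2 (stack(B, E)): towers=[C/D; E/B; F/A] holding=-
step 3 (unstack(B, E)): towers=[C/D; E; F/A] holding=B
step 4 (stack(B, A)): towers=[C/D; E; F/A/B] holding=-
step 5 (pickup(E)): towers=[C/D; F/A/B] holding=E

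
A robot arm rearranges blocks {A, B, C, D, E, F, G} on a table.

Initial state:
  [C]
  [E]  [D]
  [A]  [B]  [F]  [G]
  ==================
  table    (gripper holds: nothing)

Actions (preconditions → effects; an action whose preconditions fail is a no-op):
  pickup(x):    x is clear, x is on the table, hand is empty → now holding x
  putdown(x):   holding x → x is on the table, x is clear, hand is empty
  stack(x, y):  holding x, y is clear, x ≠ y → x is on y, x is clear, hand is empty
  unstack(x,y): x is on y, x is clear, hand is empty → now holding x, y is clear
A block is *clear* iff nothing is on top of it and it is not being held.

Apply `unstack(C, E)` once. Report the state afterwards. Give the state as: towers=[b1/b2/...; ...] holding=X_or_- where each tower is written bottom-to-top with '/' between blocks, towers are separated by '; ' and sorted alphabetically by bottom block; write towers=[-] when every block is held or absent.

before: towers=[A/E/C; B/D; F; G] holding=-
pre[unstack(C, E)]: on(C,E) ✓, clear(C) ✓, handempty ✓
all met → apply unstack(C, E)
after:  towers=[A/E; B/D; F; G] holding=C

towers=[A/E; B/D; F; G] holding=C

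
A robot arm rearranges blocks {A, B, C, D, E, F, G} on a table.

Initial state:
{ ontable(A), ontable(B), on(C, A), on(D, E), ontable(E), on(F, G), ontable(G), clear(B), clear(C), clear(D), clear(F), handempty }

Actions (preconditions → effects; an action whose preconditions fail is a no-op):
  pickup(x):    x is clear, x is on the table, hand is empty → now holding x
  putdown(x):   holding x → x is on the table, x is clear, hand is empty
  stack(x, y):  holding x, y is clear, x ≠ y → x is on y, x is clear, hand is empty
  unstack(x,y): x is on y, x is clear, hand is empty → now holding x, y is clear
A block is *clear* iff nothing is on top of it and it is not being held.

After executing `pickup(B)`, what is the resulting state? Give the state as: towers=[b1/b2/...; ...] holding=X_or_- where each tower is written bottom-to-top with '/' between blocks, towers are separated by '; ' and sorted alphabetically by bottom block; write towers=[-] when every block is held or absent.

before: towers=[A/C; B; E/D; G/F] holding=-
pre[pickup(B)]: clear(B) ✓, ontable(B) ✓, handempty ✓
all met → apply pickup(B)
after:  towers=[A/C; E/D; G/F] holding=B

towers=[A/C; E/D; G/F] holding=B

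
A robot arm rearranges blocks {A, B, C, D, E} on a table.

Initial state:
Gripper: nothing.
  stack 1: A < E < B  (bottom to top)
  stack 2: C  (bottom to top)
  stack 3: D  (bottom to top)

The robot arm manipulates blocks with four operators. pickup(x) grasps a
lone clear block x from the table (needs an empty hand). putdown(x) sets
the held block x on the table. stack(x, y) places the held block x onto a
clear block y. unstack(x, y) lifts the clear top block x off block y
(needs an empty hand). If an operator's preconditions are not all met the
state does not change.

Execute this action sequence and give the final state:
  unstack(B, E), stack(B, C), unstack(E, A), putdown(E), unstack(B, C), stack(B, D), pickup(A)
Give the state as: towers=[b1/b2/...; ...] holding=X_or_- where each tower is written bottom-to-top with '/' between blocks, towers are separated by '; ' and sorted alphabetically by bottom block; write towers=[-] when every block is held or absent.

towers=[C; D/B; E] holding=A

step 1 (unstack(B, E)): towers=[A/E; C; D] holding=B
step 2 (stack(B, C)): towers=[A/E; C/B; D] holding=-
step 3 (unstack(E, A)): towers=[A; C/B; D] holding=E
step 4 (putdown(E)): towers=[A; C/B; D; E] holding=-
step 5 (unstack(B, C)): towers=[A; C; D; E] holding=B
step 6 (stack(B, D)): towers=[A; C; D/B; E] holding=-
step 7 (pickup(A)): towers=[C; D/B; E] holding=A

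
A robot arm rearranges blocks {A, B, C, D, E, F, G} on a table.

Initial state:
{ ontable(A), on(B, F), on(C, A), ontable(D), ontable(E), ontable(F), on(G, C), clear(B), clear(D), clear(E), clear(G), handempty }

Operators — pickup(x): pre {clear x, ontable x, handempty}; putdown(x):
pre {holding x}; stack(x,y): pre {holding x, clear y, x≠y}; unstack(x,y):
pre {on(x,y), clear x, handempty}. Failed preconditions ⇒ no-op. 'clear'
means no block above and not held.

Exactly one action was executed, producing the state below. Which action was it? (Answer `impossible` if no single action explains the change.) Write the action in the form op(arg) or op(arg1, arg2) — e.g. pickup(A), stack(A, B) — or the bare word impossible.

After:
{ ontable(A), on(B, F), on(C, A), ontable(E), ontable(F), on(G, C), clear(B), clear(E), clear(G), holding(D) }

pickup(D)

target: towers=[A/C/G; E; F/B] holding=D
     unstack(B, F) → towers=[A/C/G; D; E; F] holding=B
     unstack(G, C) → towers=[A/C; D; E; F/B] holding=G
         pickup(D) → towers=[A/C/G; E; F/B] holding=D  ← match
         pickup(E) → towers=[A/C/G; D; F/B] holding=E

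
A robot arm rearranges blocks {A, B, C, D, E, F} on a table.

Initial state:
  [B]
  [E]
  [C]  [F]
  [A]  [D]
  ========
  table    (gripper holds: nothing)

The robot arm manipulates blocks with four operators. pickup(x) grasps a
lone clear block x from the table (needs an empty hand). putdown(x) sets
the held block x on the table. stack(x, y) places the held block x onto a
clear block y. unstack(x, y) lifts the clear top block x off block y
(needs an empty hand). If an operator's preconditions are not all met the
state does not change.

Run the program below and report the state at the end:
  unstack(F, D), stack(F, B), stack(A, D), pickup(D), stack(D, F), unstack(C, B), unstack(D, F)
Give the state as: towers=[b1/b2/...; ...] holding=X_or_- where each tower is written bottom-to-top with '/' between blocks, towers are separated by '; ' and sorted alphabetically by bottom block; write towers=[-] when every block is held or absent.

towers=[A/C/E/B/F] holding=D

step 1 (unstack(F, D)): towers=[A/C/E/B; D] holding=F
step 2 (stack(F, B)): towers=[A/C/E/B/F; D] holding=-
step 3 (stack(A, D)) [no-op]: towers=[A/C/E/B/F; D] holding=-
step 4 (pickup(D)): towers=[A/C/E/B/F] holding=D
step 5 (stack(D, F)): towers=[A/C/E/B/F/D] holding=-
step 6 (unstack(C, B)) [no-op]: towers=[A/C/E/B/F/D] holding=-
step 7 (unstack(D, F)): towers=[A/C/E/B/F] holding=D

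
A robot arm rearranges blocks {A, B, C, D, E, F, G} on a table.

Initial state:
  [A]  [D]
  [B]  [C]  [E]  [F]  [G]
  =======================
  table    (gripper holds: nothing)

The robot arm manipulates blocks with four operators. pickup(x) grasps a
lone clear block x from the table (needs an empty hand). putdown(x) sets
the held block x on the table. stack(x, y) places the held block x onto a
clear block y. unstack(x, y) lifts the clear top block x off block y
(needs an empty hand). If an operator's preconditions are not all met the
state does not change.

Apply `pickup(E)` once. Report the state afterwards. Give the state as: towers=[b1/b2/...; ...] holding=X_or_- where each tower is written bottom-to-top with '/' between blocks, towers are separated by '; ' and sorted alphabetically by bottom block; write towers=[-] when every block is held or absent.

towers=[B/A; C/D; F; G] holding=E

before: towers=[B/A; C/D; E; F; G] holding=-
pre[pickup(E)]: clear(E) ✓, ontable(E) ✓, handempty ✓
all met → apply pickup(E)
after:  towers=[B/A; C/D; F; G] holding=E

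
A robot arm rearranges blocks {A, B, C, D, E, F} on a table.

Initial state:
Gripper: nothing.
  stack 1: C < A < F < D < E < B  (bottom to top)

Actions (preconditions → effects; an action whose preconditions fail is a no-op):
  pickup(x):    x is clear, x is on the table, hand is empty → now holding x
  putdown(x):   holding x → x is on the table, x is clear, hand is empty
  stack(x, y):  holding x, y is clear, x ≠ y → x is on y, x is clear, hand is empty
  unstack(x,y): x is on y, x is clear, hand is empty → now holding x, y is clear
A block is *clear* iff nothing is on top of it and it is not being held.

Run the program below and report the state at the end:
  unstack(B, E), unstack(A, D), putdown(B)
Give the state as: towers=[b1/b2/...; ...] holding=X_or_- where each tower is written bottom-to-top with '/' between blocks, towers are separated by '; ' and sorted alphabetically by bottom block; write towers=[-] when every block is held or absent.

step 1 (unstack(B, E)): towers=[C/A/F/D/E] holding=B
step 2 (unstack(A, D)) [no-op]: towers=[C/A/F/D/E] holding=B
step 3 (putdown(B)): towers=[B; C/A/F/D/E] holding=-

towers=[B; C/A/F/D/E] holding=-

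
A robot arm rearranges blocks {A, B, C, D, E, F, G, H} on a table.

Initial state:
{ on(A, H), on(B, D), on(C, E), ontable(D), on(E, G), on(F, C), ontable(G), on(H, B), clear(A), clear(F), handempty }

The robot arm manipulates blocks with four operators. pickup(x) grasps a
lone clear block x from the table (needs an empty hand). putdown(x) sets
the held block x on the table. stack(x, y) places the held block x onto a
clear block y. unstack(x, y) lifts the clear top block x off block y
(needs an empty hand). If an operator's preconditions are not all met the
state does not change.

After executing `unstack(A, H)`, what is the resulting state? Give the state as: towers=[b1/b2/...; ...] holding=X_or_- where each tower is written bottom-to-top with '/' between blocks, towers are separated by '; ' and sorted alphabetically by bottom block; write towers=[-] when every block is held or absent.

before: towers=[D/B/H/A; G/E/C/F] holding=-
pre[unstack(A, H)]: on(A,H) yes, clear(A) yes, handempty yes
all met → apply unstack(A, H)
after:  towers=[D/B/H; G/E/C/F] holding=A

towers=[D/B/H; G/E/C/F] holding=A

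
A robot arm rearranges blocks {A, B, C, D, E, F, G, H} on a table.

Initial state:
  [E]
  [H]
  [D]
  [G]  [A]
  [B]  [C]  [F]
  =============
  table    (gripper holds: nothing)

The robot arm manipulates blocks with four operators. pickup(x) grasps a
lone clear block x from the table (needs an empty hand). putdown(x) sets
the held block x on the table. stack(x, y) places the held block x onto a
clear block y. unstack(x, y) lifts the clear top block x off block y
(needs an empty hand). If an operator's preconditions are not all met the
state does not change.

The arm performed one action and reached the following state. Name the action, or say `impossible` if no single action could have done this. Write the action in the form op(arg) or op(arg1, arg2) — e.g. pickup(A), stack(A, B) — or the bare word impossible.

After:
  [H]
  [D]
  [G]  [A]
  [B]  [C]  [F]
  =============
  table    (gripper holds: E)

unstack(E, H)

target: towers=[B/G/D/H; C/A; F] holding=E
     unstack(A, C) → towers=[B/G/D/H/E; C; F] holding=A
     unstack(E, H) → towers=[B/G/D/H; C/A; F] holding=E  ← match
         pickup(F) → towers=[B/G/D/H/E; C/A] holding=F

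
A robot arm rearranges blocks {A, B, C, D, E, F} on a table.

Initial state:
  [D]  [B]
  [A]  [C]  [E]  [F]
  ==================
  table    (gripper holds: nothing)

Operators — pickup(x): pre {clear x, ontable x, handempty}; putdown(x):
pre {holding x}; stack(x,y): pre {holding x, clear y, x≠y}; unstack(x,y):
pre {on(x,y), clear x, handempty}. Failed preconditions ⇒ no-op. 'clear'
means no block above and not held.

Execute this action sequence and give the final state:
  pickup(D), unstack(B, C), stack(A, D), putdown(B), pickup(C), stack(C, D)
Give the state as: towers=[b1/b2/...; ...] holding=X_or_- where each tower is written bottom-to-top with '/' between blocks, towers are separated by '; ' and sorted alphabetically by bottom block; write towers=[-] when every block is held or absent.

step 1 (pickup(D)) [no-op]: towers=[A/D; C/B; E; F] holding=-
step 2 (unstack(B, C)): towers=[A/D; C; E; F] holding=B
step 3 (stack(A, D)) [no-op]: towers=[A/D; C; E; F] holding=B
step 4 (putdown(B)): towers=[A/D; B; C; E; F] holding=-
step 5 (pickup(C)): towers=[A/D; B; E; F] holding=C
step 6 (stack(C, D)): towers=[A/D/C; B; E; F] holding=-

towers=[A/D/C; B; E; F] holding=-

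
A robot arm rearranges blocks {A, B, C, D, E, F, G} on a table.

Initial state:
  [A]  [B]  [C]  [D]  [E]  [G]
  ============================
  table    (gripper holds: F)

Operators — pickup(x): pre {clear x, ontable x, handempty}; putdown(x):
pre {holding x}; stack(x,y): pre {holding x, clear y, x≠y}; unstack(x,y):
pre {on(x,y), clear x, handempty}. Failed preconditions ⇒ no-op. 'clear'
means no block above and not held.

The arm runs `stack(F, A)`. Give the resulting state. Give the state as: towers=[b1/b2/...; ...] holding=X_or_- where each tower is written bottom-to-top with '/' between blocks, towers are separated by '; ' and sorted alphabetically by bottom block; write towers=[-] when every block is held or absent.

towers=[A/F; B; C; D; E; G] holding=-

before: towers=[A; B; C; D; E; G] holding=F
pre[stack(F, A)]: holding(F) ✓, clear(A) ✓, F≠A ✓
all met → apply stack(F, A)
after:  towers=[A/F; B; C; D; E; G] holding=-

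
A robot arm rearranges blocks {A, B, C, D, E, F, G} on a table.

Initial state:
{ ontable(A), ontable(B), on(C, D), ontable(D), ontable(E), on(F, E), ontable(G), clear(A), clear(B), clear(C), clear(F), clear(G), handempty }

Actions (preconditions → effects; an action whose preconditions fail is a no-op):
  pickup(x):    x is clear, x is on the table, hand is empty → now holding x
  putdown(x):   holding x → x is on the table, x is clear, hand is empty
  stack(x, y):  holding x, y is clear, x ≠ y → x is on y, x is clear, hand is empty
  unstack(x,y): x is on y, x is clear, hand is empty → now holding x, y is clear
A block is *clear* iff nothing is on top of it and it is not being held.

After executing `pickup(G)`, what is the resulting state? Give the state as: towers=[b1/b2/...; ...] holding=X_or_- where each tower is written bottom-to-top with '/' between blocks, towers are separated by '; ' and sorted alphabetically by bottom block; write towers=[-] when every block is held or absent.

towers=[A; B; D/C; E/F] holding=G

before: towers=[A; B; D/C; E/F; G] holding=-
pre[pickup(G)]: clear(G) ok, ontable(G) ok, handempty ok
all met → apply pickup(G)
after:  towers=[A; B; D/C; E/F] holding=G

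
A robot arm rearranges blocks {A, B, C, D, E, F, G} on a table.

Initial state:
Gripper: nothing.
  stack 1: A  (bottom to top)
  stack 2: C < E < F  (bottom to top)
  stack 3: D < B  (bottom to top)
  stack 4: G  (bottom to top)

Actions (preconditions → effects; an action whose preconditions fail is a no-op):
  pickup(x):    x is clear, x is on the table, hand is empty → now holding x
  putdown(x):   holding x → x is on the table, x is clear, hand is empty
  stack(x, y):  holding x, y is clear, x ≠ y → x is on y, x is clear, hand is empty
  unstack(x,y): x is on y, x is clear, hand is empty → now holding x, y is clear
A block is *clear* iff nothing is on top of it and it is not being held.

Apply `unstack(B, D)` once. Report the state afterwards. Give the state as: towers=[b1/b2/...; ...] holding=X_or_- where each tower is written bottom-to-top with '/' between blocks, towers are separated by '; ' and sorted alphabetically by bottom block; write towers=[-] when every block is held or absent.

before: towers=[A; C/E/F; D/B; G] holding=-
pre[unstack(B, D)]: on(B,D) yes, clear(B) yes, handempty yes
all met → apply unstack(B, D)
after:  towers=[A; C/E/F; D; G] holding=B

towers=[A; C/E/F; D; G] holding=B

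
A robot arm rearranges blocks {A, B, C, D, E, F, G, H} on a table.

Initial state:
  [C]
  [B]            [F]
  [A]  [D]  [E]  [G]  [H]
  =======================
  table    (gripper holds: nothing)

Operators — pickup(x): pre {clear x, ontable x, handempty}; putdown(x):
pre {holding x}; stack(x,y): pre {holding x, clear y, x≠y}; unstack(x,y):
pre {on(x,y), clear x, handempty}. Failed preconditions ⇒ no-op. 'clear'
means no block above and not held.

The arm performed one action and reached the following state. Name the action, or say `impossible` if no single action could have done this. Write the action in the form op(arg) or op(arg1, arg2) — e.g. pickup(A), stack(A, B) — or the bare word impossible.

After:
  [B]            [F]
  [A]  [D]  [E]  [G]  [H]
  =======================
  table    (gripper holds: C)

target: towers=[A/B; D; E; G/F; H] holding=C
         pickup(E) → towers=[A/B/C; D; G/F; H] holding=E
         pickup(H) → towers=[A/B/C; D; E; G/F] holding=H
     unstack(F, G) → towers=[A/B/C; D; E; G; H] holding=F
         pickup(D) → towers=[A/B/C; E; G/F; H] holding=D
     unstack(C, B) → towers=[A/B; D; E; G/F; H] holding=C  ← match

unstack(C, B)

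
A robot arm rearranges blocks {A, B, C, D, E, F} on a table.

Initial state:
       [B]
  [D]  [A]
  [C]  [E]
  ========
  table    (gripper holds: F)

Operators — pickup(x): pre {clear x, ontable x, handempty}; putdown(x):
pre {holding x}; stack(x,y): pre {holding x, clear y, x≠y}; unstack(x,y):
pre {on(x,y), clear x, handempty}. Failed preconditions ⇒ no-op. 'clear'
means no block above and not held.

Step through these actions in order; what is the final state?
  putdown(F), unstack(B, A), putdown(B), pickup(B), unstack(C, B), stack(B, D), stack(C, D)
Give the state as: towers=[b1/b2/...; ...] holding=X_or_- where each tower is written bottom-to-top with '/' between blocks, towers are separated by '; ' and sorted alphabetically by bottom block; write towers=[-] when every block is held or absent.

step 1 (putdown(F)): towers=[C/D; E/A/B; F] holding=-
step 2 (unstack(B, A)): towers=[C/D; E/A; F] holding=B
step 3 (putdown(B)): towers=[B; C/D; E/A; F] holding=-
step 4 (pickup(B)): towers=[C/D; E/A; F] holding=B
step 5 (unstack(C, B)) [no-op]: towers=[C/D; E/A; F] holding=B
step 6 (stack(B, D)): towers=[C/D/B; E/A; F] holding=-
step 7 (stack(C, D)) [no-op]: towers=[C/D/B; E/A; F] holding=-

towers=[C/D/B; E/A; F] holding=-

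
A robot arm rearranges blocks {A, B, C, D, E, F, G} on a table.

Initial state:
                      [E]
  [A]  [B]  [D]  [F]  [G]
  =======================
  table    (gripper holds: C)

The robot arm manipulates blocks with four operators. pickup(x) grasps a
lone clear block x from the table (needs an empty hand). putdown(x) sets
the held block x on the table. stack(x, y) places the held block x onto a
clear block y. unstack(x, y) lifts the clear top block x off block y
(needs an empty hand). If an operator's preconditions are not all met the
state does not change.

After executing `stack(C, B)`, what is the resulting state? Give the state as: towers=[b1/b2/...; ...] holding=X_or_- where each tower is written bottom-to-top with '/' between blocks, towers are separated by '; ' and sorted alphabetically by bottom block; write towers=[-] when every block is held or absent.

towers=[A; B/C; D; F; G/E] holding=-

before: towers=[A; B; D; F; G/E] holding=C
pre[stack(C, B)]: holding(C) yes, clear(B) yes, C≠B yes
all met → apply stack(C, B)
after:  towers=[A; B/C; D; F; G/E] holding=-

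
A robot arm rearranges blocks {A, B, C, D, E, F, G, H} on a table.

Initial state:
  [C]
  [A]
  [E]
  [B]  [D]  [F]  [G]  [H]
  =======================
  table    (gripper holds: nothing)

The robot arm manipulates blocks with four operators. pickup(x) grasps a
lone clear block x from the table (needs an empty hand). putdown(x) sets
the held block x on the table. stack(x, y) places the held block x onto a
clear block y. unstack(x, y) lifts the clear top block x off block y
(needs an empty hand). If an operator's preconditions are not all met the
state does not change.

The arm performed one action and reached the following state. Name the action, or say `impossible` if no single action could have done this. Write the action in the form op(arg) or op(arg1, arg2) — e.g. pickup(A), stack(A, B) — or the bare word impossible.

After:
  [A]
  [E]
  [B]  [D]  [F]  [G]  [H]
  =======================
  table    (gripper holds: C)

target: towers=[B/E/A; D; F; G; H] holding=C
         pickup(G) → towers=[B/E/A/C; D; F; H] holding=G
         pickup(H) → towers=[B/E/A/C; D; F; G] holding=H
         pickup(F) → towers=[B/E/A/C; D; G; H] holding=F
         pickup(D) → towers=[B/E/A/C; F; G; H] holding=D
     unstack(C, A) → towers=[B/E/A; D; F; G; H] holding=C  ← match

unstack(C, A)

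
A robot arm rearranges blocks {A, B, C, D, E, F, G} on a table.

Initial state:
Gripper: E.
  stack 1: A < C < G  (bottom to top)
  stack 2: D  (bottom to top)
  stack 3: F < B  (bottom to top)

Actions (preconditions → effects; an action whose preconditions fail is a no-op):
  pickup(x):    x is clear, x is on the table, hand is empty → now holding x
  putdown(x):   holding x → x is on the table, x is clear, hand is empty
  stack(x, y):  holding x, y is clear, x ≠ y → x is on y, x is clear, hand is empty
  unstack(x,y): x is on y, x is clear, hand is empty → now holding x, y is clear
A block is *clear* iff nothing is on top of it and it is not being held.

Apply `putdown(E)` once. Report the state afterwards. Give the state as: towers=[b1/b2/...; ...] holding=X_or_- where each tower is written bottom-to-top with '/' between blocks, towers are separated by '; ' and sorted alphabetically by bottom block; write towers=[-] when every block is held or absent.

before: towers=[A/C/G; D; F/B] holding=E
pre[putdown(E)]: holding(E) yes
all met → apply putdown(E)
after:  towers=[A/C/G; D; E; F/B] holding=-

towers=[A/C/G; D; E; F/B] holding=-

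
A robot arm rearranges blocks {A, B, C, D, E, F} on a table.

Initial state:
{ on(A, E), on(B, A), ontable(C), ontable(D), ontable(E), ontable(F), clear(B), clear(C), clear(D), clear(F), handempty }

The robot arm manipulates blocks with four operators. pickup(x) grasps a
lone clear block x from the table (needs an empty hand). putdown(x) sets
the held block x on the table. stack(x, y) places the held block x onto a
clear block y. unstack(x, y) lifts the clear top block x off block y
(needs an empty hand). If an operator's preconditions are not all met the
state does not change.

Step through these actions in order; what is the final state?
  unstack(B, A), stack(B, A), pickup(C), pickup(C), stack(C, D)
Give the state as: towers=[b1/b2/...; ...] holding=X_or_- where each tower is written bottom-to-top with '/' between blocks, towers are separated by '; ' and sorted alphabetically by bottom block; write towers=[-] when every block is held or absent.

towers=[D/C; E/A/B; F] holding=-

step 1 (unstack(B, A)): towers=[C; D; E/A; F] holding=B
step 2 (stack(B, A)): towers=[C; D; E/A/B; F] holding=-
step 3 (pickup(C)): towers=[D; E/A/B; F] holding=C
step 4 (pickup(C)) [no-op]: towers=[D; E/A/B; F] holding=C
step 5 (stack(C, D)): towers=[D/C; E/A/B; F] holding=-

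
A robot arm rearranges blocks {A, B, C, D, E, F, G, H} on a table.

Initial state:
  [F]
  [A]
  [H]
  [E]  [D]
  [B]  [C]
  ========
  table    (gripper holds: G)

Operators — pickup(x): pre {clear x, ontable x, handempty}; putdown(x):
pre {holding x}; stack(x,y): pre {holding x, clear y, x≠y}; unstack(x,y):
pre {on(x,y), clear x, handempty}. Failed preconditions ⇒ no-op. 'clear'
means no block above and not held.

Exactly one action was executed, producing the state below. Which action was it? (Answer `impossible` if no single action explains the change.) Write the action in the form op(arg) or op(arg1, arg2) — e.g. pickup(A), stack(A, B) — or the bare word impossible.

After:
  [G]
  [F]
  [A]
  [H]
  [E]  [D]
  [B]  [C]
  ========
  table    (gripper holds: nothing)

target: towers=[B/E/H/A/F/G; C/D] holding=-
        putdown(G) → towers=[B/E/H/A/F; C/D; G] holding=-
       stack(G, F) → towers=[B/E/H/A/F/G; C/D] holding=-  ← match
       stack(G, D) → towers=[B/E/H/A/F; C/D/G] holding=-

stack(G, F)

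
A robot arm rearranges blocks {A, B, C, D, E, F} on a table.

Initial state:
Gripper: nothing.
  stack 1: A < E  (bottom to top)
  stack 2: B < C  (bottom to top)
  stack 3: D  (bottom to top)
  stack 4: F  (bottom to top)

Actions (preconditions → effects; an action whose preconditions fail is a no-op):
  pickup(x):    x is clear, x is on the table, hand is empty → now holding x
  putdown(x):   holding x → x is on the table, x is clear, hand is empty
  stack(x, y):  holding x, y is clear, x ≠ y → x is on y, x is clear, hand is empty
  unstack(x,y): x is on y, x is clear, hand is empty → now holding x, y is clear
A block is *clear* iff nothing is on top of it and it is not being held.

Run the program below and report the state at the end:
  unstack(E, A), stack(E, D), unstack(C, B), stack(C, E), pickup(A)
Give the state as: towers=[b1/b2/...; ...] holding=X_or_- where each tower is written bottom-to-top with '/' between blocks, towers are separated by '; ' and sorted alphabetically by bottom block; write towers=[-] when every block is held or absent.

towers=[B; D/E/C; F] holding=A

step 1 (unstack(E, A)): towers=[A; B/C; D; F] holding=E
step 2 (stack(E, D)): towers=[A; B/C; D/E; F] holding=-
step 3 (unstack(C, B)): towers=[A; B; D/E; F] holding=C
step 4 (stack(C, E)): towers=[A; B; D/E/C; F] holding=-
step 5 (pickup(A)): towers=[B; D/E/C; F] holding=A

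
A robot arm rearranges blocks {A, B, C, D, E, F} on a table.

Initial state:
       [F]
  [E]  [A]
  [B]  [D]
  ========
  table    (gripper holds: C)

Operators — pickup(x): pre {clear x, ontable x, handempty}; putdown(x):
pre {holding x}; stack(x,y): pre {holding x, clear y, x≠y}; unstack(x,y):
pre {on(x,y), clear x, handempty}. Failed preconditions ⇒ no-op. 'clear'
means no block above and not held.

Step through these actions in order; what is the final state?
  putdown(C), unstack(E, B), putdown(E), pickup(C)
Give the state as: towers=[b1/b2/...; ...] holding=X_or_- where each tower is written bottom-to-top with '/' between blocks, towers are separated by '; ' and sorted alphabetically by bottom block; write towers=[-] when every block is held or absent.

step 1 (putdown(C)): towers=[B/E; C; D/A/F] holding=-
step 2 (unstack(E, B)): towers=[B; C; D/A/F] holding=E
step 3 (putdown(E)): towers=[B; C; D/A/F; E] holding=-
step 4 (pickup(C)): towers=[B; D/A/F; E] holding=C

towers=[B; D/A/F; E] holding=C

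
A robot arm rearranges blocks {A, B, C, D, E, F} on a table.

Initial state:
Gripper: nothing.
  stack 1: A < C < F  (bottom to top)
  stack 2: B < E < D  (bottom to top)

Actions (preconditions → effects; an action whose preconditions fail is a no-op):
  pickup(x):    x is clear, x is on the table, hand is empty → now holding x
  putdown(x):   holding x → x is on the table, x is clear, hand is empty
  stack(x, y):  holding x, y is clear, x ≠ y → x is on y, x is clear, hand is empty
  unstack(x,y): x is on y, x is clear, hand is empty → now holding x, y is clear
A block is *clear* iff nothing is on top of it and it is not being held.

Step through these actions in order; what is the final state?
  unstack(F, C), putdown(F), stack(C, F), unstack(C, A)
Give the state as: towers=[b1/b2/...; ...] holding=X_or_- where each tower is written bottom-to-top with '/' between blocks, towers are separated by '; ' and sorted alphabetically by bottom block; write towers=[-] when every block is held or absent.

step 1 (unstack(F, C)): towers=[A/C; B/E/D] holding=F
step 2 (putdown(F)): towers=[A/C; B/E/D; F] holding=-
step 3 (stack(C, F)) [no-op]: towers=[A/C; B/E/D; F] holding=-
step 4 (unstack(C, A)): towers=[A; B/E/D; F] holding=C

towers=[A; B/E/D; F] holding=C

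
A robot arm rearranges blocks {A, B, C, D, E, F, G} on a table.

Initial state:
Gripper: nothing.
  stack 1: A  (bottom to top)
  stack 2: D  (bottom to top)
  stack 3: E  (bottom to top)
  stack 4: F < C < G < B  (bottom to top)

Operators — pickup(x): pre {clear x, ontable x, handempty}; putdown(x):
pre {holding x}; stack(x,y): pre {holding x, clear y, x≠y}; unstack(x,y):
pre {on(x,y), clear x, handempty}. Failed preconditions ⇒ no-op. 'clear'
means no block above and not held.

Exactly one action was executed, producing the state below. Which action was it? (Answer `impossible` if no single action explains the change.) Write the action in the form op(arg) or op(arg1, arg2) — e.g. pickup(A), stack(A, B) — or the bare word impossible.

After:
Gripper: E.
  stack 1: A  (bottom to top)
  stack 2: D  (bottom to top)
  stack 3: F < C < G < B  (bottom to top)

pickup(E)

target: towers=[A; D; F/C/G/B] holding=E
     unstack(B, G) → towers=[A; D; E; F/C/G] holding=B
         pickup(D) → towers=[A; E; F/C/G/B] holding=D
         pickup(A) → towers=[D; E; F/C/G/B] holding=A
         pickup(E) → towers=[A; D; F/C/G/B] holding=E  ← match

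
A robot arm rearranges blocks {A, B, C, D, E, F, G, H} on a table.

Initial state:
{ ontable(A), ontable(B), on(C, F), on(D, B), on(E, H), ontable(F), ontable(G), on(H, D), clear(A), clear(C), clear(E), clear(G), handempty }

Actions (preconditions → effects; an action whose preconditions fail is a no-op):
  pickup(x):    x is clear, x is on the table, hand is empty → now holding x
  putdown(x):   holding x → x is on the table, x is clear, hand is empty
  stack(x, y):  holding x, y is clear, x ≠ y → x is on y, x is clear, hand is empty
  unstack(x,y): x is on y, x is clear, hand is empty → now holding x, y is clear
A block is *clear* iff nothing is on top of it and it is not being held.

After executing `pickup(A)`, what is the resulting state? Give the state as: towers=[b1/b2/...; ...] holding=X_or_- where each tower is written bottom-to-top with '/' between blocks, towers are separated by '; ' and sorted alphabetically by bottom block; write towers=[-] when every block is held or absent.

towers=[B/D/H/E; F/C; G] holding=A

before: towers=[A; B/D/H/E; F/C; G] holding=-
pre[pickup(A)]: clear(A) ok, ontable(A) ok, handempty ok
all met → apply pickup(A)
after:  towers=[B/D/H/E; F/C; G] holding=A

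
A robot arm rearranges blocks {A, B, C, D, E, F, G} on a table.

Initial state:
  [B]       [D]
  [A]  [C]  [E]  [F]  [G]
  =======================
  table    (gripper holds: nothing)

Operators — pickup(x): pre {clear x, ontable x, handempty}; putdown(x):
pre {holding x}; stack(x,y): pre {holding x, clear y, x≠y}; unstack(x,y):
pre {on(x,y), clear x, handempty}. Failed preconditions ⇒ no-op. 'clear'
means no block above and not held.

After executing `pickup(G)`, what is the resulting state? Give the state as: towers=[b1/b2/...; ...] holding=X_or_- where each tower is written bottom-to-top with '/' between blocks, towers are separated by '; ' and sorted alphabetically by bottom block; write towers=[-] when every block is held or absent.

before: towers=[A/B; C; E/D; F; G] holding=-
pre[pickup(G)]: clear(G) ok, ontable(G) ok, handempty ok
all met → apply pickup(G)
after:  towers=[A/B; C; E/D; F] holding=G

towers=[A/B; C; E/D; F] holding=G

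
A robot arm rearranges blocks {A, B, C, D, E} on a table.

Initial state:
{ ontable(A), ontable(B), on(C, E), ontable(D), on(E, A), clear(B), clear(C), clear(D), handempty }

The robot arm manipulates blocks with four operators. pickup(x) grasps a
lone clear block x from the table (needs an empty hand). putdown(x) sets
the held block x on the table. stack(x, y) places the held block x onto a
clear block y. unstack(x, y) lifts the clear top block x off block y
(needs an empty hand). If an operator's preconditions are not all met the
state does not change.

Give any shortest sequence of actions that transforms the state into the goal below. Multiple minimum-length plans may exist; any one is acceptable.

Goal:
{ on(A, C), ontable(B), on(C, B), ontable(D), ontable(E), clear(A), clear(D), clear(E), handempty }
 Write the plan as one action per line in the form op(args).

step 1 (unstack(C, E)): towers=[A/E; B; D] holding=C
step 2 (stack(C, B)): towers=[A/E; B/C; D] holding=-
step 3 (unstack(E, A)): towers=[A; B/C; D] holding=E
step 4 (putdown(E)): towers=[A; B/C; D; E] holding=-
step 5 (pickup(A)): towers=[B/C; D; E] holding=A
step 6 (stack(A, C)): towers=[B/C/A; D; E] holding=-
goal check: towers=[B/C/A; D; E] holding=- — reached (length 6, optimal by BFS)

unstack(C, E)
stack(C, B)
unstack(E, A)
putdown(E)
pickup(A)
stack(A, C)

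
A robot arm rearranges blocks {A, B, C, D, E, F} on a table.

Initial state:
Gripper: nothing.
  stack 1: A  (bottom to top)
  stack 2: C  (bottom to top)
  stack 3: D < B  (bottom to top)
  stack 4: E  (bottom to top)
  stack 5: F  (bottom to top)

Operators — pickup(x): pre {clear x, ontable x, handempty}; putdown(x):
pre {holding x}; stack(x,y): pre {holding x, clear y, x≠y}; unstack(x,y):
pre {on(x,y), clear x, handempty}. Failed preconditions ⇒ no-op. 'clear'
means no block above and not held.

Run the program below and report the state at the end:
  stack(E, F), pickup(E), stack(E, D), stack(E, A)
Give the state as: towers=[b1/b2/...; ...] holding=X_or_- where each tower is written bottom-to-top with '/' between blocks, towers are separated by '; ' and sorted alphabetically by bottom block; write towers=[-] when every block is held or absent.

step 1 (stack(E, F)) [no-op]: towers=[A; C; D/B; E; F] holding=-
step 2 (pickup(E)): towers=[A; C; D/B; F] holding=E
step 3 (stack(E, D)) [no-op]: towers=[A; C; D/B; F] holding=E
step 4 (stack(E, A)): towers=[A/E; C; D/B; F] holding=-

towers=[A/E; C; D/B; F] holding=-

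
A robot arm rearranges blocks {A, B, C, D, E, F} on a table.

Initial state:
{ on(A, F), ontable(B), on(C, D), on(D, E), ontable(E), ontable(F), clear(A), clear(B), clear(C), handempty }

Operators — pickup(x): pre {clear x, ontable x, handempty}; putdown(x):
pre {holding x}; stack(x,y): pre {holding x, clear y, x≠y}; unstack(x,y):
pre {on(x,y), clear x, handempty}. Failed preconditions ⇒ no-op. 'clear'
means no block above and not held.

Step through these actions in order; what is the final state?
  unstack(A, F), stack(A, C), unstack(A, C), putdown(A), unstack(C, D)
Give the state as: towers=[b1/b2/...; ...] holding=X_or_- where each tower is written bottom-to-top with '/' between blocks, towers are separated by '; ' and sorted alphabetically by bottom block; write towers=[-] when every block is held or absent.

step 1 (unstack(A, F)): towers=[B; E/D/C; F] holding=A
step 2 (stack(A, C)): towers=[B; E/D/C/A; F] holding=-
step 3 (unstack(A, C)): towers=[B; E/D/C; F] holding=A
step 4 (putdown(A)): towers=[A; B; E/D/C; F] holding=-
step 5 (unstack(C, D)): towers=[A; B; E/D; F] holding=C

towers=[A; B; E/D; F] holding=C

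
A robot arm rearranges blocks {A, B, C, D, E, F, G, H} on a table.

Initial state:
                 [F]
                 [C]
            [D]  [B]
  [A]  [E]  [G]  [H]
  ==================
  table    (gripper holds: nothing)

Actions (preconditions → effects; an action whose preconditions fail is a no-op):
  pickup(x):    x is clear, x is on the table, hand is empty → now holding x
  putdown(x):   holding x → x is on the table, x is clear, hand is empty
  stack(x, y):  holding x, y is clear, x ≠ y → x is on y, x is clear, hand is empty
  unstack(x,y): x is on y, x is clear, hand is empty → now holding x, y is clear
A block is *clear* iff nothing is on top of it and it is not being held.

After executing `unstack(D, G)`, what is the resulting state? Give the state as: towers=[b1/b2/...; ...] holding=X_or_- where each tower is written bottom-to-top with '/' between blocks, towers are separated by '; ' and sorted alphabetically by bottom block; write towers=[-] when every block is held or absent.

before: towers=[A; E; G/D; H/B/C/F] holding=-
pre[unstack(D, G)]: on(D,G) ok, clear(D) ok, handempty ok
all met → apply unstack(D, G)
after:  towers=[A; E; G; H/B/C/F] holding=D

towers=[A; E; G; H/B/C/F] holding=D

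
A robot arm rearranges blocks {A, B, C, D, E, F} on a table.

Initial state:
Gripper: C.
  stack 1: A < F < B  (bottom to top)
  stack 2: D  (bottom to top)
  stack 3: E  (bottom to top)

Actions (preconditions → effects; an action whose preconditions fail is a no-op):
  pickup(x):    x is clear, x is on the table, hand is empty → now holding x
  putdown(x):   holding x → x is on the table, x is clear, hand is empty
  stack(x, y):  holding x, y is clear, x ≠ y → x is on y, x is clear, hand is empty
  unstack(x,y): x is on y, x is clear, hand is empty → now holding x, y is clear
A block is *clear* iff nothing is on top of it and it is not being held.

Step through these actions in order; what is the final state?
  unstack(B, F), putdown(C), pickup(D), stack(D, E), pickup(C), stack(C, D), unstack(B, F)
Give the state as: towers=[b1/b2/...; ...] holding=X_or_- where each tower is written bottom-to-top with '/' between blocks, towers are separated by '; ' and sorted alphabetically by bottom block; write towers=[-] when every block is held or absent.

towers=[A/F; E/D/C] holding=B

step 1 (unstack(B, F)) [no-op]: towers=[A/F/B; D; E] holding=C
step 2 (putdown(C)): towers=[A/F/B; C; D; E] holding=-
step 3 (pickup(D)): towers=[A/F/B; C; E] holding=D
step 4 (stack(D, E)): towers=[A/F/B; C; E/D] holding=-
step 5 (pickup(C)): towers=[A/F/B; E/D] holding=C
step 6 (stack(C, D)): towers=[A/F/B; E/D/C] holding=-
step 7 (unstack(B, F)): towers=[A/F; E/D/C] holding=B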